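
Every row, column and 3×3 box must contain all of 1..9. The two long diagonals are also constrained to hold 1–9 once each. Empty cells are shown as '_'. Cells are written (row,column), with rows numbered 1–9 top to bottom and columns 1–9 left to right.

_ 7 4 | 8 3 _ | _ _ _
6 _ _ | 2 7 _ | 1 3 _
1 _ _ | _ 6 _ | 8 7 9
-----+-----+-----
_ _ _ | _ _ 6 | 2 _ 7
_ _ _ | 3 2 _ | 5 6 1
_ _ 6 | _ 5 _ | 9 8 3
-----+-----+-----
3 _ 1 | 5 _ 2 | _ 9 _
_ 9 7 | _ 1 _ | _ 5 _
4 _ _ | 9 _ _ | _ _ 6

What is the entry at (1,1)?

9

(1,1) = 9: row 1 has {3,4,7,8}; col 1 has {1,3,4,6}; box has {1,4,6,7}; main diagonal has {2,5,6} → only 9 remains.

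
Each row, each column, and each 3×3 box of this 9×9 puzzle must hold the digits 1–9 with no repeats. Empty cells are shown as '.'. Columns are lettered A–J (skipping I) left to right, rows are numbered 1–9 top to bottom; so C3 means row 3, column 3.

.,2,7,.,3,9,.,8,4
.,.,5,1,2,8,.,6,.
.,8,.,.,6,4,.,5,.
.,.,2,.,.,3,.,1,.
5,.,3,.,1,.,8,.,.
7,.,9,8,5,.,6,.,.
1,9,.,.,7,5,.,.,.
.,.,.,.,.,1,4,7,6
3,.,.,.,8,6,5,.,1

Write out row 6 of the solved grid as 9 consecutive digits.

A1 = 6 (sole candidate).
D1 = 5 (sole candidate).
G1 = 1 (sole candidate).
A3 = 9 (sole candidate).
C3 = 1 (sole candidate).
D3 = 7 (sole candidate).
F6 = 2: row 6 has {5,6,7,8,9}; col 6 has {1,3,4,5,6,8,9}; box has {1,3,5,8} → only 2 remains.
J6 = 3: row 6 has {2,5,6,7,8,9}; col 9 has {1,4,6}; box has {1,6,8} → only 3 remains.
B8 = 5 (sole candidate).
C8 = 8 (sole candidate).
E8 = 9 (sole candidate).
C9 = 4 (sole candidate).
D9 = 2 (sole candidate).
H9 = 9 (sole candidate).
A2 = 4 (sole candidate).
B2 = 3 (sole candidate).
J3 = 2 (sole candidate).
A4 = 8 (sole candidate).
E4 = 4 (sole candidate).
F5 = 7 (sole candidate).
J5 = 9 (sole candidate).
H6 = 4: row 6 has {2,3,5,6,7,8,9}; col 8 has {1,5,6,7,8,9}; box has {1,3,6,8,9} → only 4 remains.
C7 = 6 (sole candidate).
J7 = 8 (sole candidate).
A8 = 2 (sole candidate).
D8 = 3 (sole candidate).
B9 = 7 (sole candidate).
J2 = 7 (sole candidate).
G3 = 3 (sole candidate).
B4 = 6 (sole candidate).
D4 = 9 (sole candidate).
G4 = 7 (sole candidate).
J4 = 5 (sole candidate).
B5 = 4 (sole candidate).
D5 = 6 (sole candidate).
H5 = 2 (sole candidate).
B6 = 1: row 6 has {2,3,4,5,6,7,8,9}; col 2 has {2,3,4,5,6,7,8,9}; box has {2,3,4,5,6,7,8,9} → only 1 remains.

719852643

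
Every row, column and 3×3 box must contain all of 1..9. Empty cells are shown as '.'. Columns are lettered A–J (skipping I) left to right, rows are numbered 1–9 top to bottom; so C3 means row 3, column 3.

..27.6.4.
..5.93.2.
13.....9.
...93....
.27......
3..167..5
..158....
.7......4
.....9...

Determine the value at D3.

2

H6 = 8: row 6 has {1,3,5,6,7}; col 8 has {2,4,9}; box has {5} → only 8 remains.
G6 = 2: in row 6, 2 can only go here (every other open cell in that row sees a 2).
F4 = 2: in row 4, 2 can only go here (every other open cell in that row sees a 2).
F7 = 4: row 7 has {1,5,8}; col 6 has {2,3,6,7,9}; box has {5,8,9} → only 4 remains.
F8 = 1: row 8 has {4,7}; col 6 has {2,3,4,6,7,9}; box has {4,5,8,9} → only 1 remains.
E8 = 2: row 8 has {1,4,7}; col 5 has {3,6,8,9}; box has {1,4,5,8,9} → only 2 remains.
E9 = 7: row 9 has {9}; col 5 has {2,3,6,8,9}; box has {1,2,4,5,8,9} → only 7 remains.
D3 = 2: in row 3, 2 can only go here (every other open cell in that row sees a 2).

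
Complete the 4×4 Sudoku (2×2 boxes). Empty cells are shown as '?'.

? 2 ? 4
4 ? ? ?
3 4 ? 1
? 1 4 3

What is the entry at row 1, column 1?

row 1, column 1 = 1: row 1 has {2,4}; col 1 has {3,4}; box has {2,4} → only 1 remains.

1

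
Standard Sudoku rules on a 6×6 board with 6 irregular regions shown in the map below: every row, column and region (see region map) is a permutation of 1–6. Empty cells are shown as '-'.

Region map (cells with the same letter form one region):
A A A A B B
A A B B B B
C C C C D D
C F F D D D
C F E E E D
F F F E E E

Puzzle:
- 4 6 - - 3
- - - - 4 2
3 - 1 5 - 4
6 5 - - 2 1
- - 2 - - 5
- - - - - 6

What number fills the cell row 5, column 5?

3

row 2, column 3 = 5: row 2 has {2,4}; col 3 has {1,2,6}; region has {2,3,4} → only 5 remains.
row 3, column 2 = 2: row 3 has {1,3,4,5}; col 2 has {4,5}; region has {1,3,5,6} → only 2 remains.
row 3, column 5 = 6: row 3 has {1,2,3,4,5}; col 5 has {2,4}; region has {1,2,4,5} → only 6 remains.
row 4, column 4 = 3: row 4 has {1,2,5,6}; col 4 has {5}; region has {1,2,4,5,6} → only 3 remains.
row 5, column 1 = 4: row 5 has {2,5}; col 1 has {3,6}; region has {1,2,3,5,6} → only 4 remains.
row 5, column 4 = 1: row 5 has {2,4,5}; col 4 has {3,5}; region has {2,6} → only 1 remains.
row 5, column 5 = 3: row 5 has {1,2,4,5}; col 5 has {2,4,6}; region has {1,2,6} → only 3 remains.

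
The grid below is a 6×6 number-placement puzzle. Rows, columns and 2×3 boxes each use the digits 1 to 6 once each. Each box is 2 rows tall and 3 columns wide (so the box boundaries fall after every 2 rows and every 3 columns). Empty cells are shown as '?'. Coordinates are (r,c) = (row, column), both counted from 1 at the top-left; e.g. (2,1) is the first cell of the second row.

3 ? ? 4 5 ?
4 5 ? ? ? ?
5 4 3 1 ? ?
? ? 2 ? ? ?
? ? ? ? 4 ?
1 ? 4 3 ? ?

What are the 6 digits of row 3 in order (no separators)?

543162

(4,1) = 6 (sole candidate).
(4,2) = 1 (sole candidate).
(4,4) = 5 (sole candidate).
(4,5) = 3 (sole candidate).
(4,6) = 4 (sole candidate).
(5,1) = 2 (sole candidate).
(5,4) = 6 (sole candidate).
(6,2) = 6 (sole candidate).
(6,5) = 2 (sole candidate).
(6,6) = 5 (sole candidate).
(1,2) = 2 (sole candidate).
(2,4) = 2 (sole candidate).
(3,5) = 6: row 3 has {1,3,4,5}; col 5 has {2,3,4,5}; box has {1,3,4,5} → only 6 remains.
(3,6) = 2: row 3 has {1,3,4,5,6}; col 6 has {4,5}; box has {1,3,4,5,6} → only 2 remains.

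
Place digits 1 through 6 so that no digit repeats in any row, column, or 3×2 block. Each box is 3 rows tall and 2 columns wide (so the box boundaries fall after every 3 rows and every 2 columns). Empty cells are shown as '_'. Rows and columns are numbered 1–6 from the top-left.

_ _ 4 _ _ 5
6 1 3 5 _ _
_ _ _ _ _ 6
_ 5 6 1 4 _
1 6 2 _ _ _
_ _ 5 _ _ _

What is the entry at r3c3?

1

r2c5 = 2: row 2 has {1,3,5,6}; col 5 has {4}; box has {5,6} → only 2 remains.
r2c6 = 4: row 2 has {1,2,3,5,6}; col 6 has {5,6}; box has {2,5,6} → only 4 remains.
r3c3 = 1: row 3 has {6}; col 3 has {2,3,4,5,6}; box has {3,4,5} → only 1 remains.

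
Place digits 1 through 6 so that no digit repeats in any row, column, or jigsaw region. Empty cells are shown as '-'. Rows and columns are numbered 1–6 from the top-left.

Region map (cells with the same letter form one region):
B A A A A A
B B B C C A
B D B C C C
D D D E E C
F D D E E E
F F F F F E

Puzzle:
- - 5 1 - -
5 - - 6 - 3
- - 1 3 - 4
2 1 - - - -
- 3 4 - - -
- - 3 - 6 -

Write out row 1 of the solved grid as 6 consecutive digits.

365142

row 2, column 3 = 2: row 2 has {3,5,6}; col 3 has {1,3,4,5}; region has {1,5} → only 2 remains.
row 2, column 5 = 1: row 2 has {2,3,5,6}; col 5 has {6}; region has {3,4,6} → only 1 remains.
row 3, column 1 = 6: row 3 has {1,3,4}; col 1 has {2,5}; region has {1,2,5} → only 6 remains.
row 3, column 2 = 5: row 3 has {1,3,4,6}; col 2 has {1,3}; region has {1,2,3,4} → only 5 remains.
row 3, column 5 = 2: row 3 has {1,3,4,5,6}; col 5 has {1,6}; region has {1,3,4,6} → only 2 remains.
row 4, column 3 = 6: row 4 has {1,2}; col 3 has {1,2,3,4,5}; region has {1,2,3,4,5} → only 6 remains.
row 4, column 6 = 5: row 4 has {1,2,6}; col 6 has {3,4}; region has {1,2,3,4,6} → only 5 remains.
row 5, column 1 = 1: row 5 has {3,4}; col 1 has {2,5,6}; region has {3,6} → only 1 remains.
row 5, column 5 = 5: row 5 has {1,3,4}; col 5 has {1,2,6}; region has {} → only 5 remains.
row 6, column 1 = 4: row 6 has {3,6}; col 1 has {1,2,5,6}; region has {1,3,6} → only 4 remains.
row 6, column 2 = 2: row 6 has {3,4,6}; col 2 has {1,3,5}; region has {1,3,4,6} → only 2 remains.
row 6, column 4 = 5: row 6 has {2,3,4,6}; col 4 has {1,3,6}; region has {1,2,3,4,6} → only 5 remains.
row 6, column 6 = 1: row 6 has {2,3,4,5,6}; col 6 has {3,4,5}; region has {5} → only 1 remains.
row 1, column 1 = 3: row 1 has {1,5}; col 1 has {1,2,4,5,6}; region has {1,2,5,6} → only 3 remains.
row 1, column 5 = 4: row 1 has {1,3,5}; col 5 has {1,2,5,6}; region has {1,3,5} → only 4 remains.
row 2, column 2 = 4: row 2 has {1,2,3,5,6}; col 2 has {1,2,3,5}; region has {1,2,3,5,6} → only 4 remains.
row 4, column 4 = 4: row 4 has {1,2,5,6}; col 4 has {1,3,5,6}; region has {1,5} → only 4 remains.
row 4, column 5 = 3: row 4 has {1,2,4,5,6}; col 5 has {1,2,4,5,6}; region has {1,4,5} → only 3 remains.
row 5, column 4 = 2: row 5 has {1,3,4,5}; col 4 has {1,3,4,5,6}; region has {1,3,4,5} → only 2 remains.
row 5, column 6 = 6: row 5 has {1,2,3,4,5}; col 6 has {1,3,4,5}; region has {1,2,3,4,5} → only 6 remains.
row 1, column 2 = 6: row 1 has {1,3,4,5}; col 2 has {1,2,3,4,5}; region has {1,3,4,5} → only 6 remains.
row 1, column 6 = 2: row 1 has {1,3,4,5,6}; col 6 has {1,3,4,5,6}; region has {1,3,4,5,6} → only 2 remains.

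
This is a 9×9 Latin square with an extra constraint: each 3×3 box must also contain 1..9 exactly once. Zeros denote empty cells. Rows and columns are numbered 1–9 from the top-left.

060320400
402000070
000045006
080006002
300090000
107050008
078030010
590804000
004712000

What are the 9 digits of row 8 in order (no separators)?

row 4, column 1 = 9: row 4 has {2,6,8}; col 1 has {1,3,4,5}; box has {1,3,7,8} → only 9 remains.
row 4, column 3 = 5: row 4 has {2,6,8,9}; col 3 has {2,4,7,8}; box has {1,3,7,8,9} → only 5 remains.
row 4, column 5 = 7: row 4 has {2,5,6,8,9}; col 5 has {1,2,3,4,5,9}; box has {5,6,9} → only 7 remains.
row 5, column 3 = 6: row 5 has {3,9}; col 3 has {2,4,5,7,8}; box has {1,3,5,7,8,9} → only 6 remains.
row 6, column 6 = 3: row 6 has {1,5,7,8}; col 6 has {2,4,5,6}; box has {5,6,7,9} → only 3 remains.
row 7, column 6 = 9: row 7 has {1,3,7,8}; col 6 has {2,3,4,5,6}; box has {1,2,3,4,7,8} → only 9 remains.
row 8, column 5 = 6: row 8 has {4,5,8,9}; col 5 has {1,2,3,4,5,7,9}; box has {1,2,3,4,7,8,9} → only 6 remains.
row 9, column 1 = 6: row 9 has {1,2,4,7}; col 1 has {1,3,4,5,9}; box has {4,5,7,8,9} → only 6 remains.
row 9, column 2 = 3: row 9 has {1,2,4,6,7}; col 2 has {6,7,8,9}; box has {4,5,6,7,8,9} → only 3 remains.
row 2, column 5 = 8: row 2 has {2,4,7}; col 5 has {1,2,3,4,5,6,7,9}; box has {2,3,4,5} → only 8 remains.
row 2, column 6 = 1: row 2 has {2,4,7,8}; col 6 has {2,3,4,5,6,9}; box has {2,3,4,5,8} → only 1 remains.
row 3, column 2 = 1: row 3 has {4,5,6}; col 2 has {3,6,7,8,9}; box has {2,4,6} → only 1 remains.
row 3, column 4 = 9: row 3 has {1,4,5,6}; col 4 has {3,7,8}; box has {1,2,3,4,5,8} → only 9 remains.
row 5, column 6 = 8: row 5 has {3,6,9}; col 6 has {1,2,3,4,5,6,9}; box has {3,5,6,7,9} → only 8 remains.
row 7, column 1 = 2: row 7 has {1,3,7,8,9}; col 1 has {1,3,4,5,6,9}; box has {3,4,5,6,7,8,9} → only 2 remains.
row 7, column 4 = 5: row 7 has {1,2,3,7,8,9}; col 4 has {3,7,8,9}; box has {1,2,3,4,6,7,8,9} → only 5 remains.
row 7, column 7 = 6: row 7 has {1,2,3,5,7,8,9}; col 7 has {4}; box has {1} → only 6 remains.
row 7, column 9 = 4: row 7 has {1,2,3,5,6,7,8,9}; col 9 has {2,6,8}; box has {1,6} → only 4 remains.
row 8, column 3 = 1: row 8 has {4,5,6,8,9}; col 3 has {2,4,5,6,7,8}; box has {2,3,4,5,6,7,8,9} → only 1 remains.
row 1, column 3 = 9: row 1 has {2,3,4,6}; col 3 has {1,2,4,5,6,7,8}; box has {1,2,4,6} → only 9 remains.
row 1, column 6 = 7: row 1 has {2,3,4,6,9}; col 6 has {1,2,3,4,5,6,8,9}; box has {1,2,3,4,5,8,9} → only 7 remains.
row 2, column 2 = 5: row 2 has {1,2,4,7,8}; col 2 has {1,3,6,7,8,9}; box has {1,2,4,6,9} → only 5 remains.
row 2, column 4 = 6: row 2 has {1,2,4,5,7,8}; col 4 has {3,5,7,8,9}; box has {1,2,3,4,5,7,8,9} → only 6 remains.
row 3, column 3 = 3: row 3 has {1,4,5,6,9}; col 3 has {1,2,4,5,6,7,8,9}; box has {1,2,4,5,6,9} → only 3 remains.
row 6, column 7 = 9: row 6 has {1,3,5,7,8}; col 7 has {4,6}; box has {2,8} → only 9 remains.
row 1, column 1 = 8: row 1 has {2,3,4,6,7,9}; col 1 has {1,2,3,4,5,6,9}; box has {1,2,3,4,5,6,9} → only 8 remains.
row 1, column 8 = 5: row 1 has {2,3,4,6,7,8,9}; col 8 has {1,7}; box has {4,6,7} → only 5 remains.
row 1, column 9 = 1: row 1 has {2,3,4,5,6,7,8,9}; col 9 has {2,4,6,8}; box has {4,5,6,7} → only 1 remains.
row 2, column 7 = 3: row 2 has {1,2,4,5,6,7,8}; col 7 has {4,6,9}; box has {1,4,5,6,7} → only 3 remains.
row 2, column 9 = 9: row 2 has {1,2,3,4,5,6,7,8}; col 9 has {1,2,4,6,8}; box has {1,3,4,5,6,7} → only 9 remains.
row 3, column 1 = 7: row 3 has {1,3,4,5,6,9}; col 1 has {1,2,3,4,5,6,8,9}; box has {1,2,3,4,5,6,8,9} → only 7 remains.
row 4, column 7 = 1: row 4 has {2,5,6,7,8,9}; col 7 has {3,4,6,9}; box has {2,8,9} → only 1 remains.
row 5, column 8 = 4: row 5 has {3,6,8,9}; col 8 has {1,5,7}; box has {1,2,8,9} → only 4 remains.
row 6, column 8 = 6: row 6 has {1,3,5,7,8,9}; col 8 has {1,4,5,7}; box has {1,2,4,8,9} → only 6 remains.
row 9, column 9 = 5: row 9 has {1,2,3,4,6,7}; col 9 has {1,2,4,6,8,9}; box has {1,4,6} → only 5 remains.
row 4, column 4 = 4: row 4 has {1,2,5,6,7,8,9}; col 4 has {3,5,6,7,8,9}; box has {3,5,6,7,8,9} → only 4 remains.
row 4, column 8 = 3: row 4 has {1,2,4,5,6,7,8,9}; col 8 has {1,4,5,6,7}; box has {1,2,4,6,8,9} → only 3 remains.
row 5, column 2 = 2: row 5 has {3,4,6,8,9}; col 2 has {1,3,5,6,7,8,9}; box has {1,3,5,6,7,8,9} → only 2 remains.
row 5, column 4 = 1: row 5 has {2,3,4,6,8,9}; col 4 has {3,4,5,6,7,8,9}; box has {3,4,5,6,7,8,9} → only 1 remains.
row 5, column 9 = 7: row 5 has {1,2,3,4,6,8,9}; col 9 has {1,2,4,5,6,8,9}; box has {1,2,3,4,6,8,9} → only 7 remains.
row 6, column 2 = 4: row 6 has {1,3,5,6,7,8,9}; col 2 has {1,2,3,5,6,7,8,9}; box has {1,2,3,5,6,7,8,9} → only 4 remains.
row 6, column 4 = 2: row 6 has {1,3,4,5,6,7,8,9}; col 4 has {1,3,4,5,6,7,8,9}; box has {1,3,4,5,6,7,8,9} → only 2 remains.
row 8, column 8 = 2: row 8 has {1,4,5,6,8,9}; col 8 has {1,3,4,5,6,7}; box has {1,4,5,6} → only 2 remains.
row 8, column 9 = 3: row 8 has {1,2,4,5,6,8,9}; col 9 has {1,2,4,5,6,7,8,9}; box has {1,2,4,5,6} → only 3 remains.
row 9, column 7 = 8: row 9 has {1,2,3,4,5,6,7}; col 7 has {1,3,4,6,9}; box has {1,2,3,4,5,6} → only 8 remains.
row 9, column 8 = 9: row 9 has {1,2,3,4,5,6,7,8}; col 8 has {1,2,3,4,5,6,7}; box has {1,2,3,4,5,6,8} → only 9 remains.
row 3, column 7 = 2: row 3 has {1,3,4,5,6,7,9}; col 7 has {1,3,4,6,8,9}; box has {1,3,4,5,6,7,9} → only 2 remains.
row 3, column 8 = 8: row 3 has {1,2,3,4,5,6,7,9}; col 8 has {1,2,3,4,5,6,7,9}; box has {1,2,3,4,5,6,7,9} → only 8 remains.
row 5, column 7 = 5: row 5 has {1,2,3,4,6,7,8,9}; col 7 has {1,2,3,4,6,8,9}; box has {1,2,3,4,6,7,8,9} → only 5 remains.
row 8, column 7 = 7: row 8 has {1,2,3,4,5,6,8,9}; col 7 has {1,2,3,4,5,6,8,9}; box has {1,2,3,4,5,6,8,9} → only 7 remains.

591864723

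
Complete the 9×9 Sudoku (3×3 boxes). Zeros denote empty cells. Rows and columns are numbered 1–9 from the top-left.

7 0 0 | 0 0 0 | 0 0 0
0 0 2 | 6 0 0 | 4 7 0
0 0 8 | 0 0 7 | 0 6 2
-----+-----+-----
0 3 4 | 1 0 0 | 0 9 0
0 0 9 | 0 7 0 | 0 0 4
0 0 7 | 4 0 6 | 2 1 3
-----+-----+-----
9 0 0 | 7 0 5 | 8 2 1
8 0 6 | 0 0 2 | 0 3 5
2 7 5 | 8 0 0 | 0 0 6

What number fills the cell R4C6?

R4C6 = 8: row 4 has {1,3,4,9}; col 6 has {2,5,6,7}; box has {1,4,6,7} → only 8 remains.

8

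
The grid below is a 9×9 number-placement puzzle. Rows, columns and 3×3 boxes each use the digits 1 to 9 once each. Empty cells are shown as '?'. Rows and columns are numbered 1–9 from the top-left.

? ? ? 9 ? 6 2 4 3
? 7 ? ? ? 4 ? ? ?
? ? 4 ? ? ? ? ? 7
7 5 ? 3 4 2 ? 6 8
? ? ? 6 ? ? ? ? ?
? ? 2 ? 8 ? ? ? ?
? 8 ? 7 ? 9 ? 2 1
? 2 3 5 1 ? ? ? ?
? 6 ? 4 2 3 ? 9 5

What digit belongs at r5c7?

r1c2 = 1: row 1 has {2,3,4,6,9}; col 2 has {2,5,6,7,8}; box has {4,7} → only 1 remains.
r6c4 = 1: row 6 has {2,8}; col 4 has {3,4,5,6,7,9}; box has {2,3,4,6,8} → only 1 remains.
r7c3 = 5: row 7 has {1,2,7,8,9}; col 3 has {2,3,4}; box has {2,3,6,8} → only 5 remains.
r7c5 = 6: row 7 has {1,2,5,7,8,9}; col 5 has {1,2,4,8}; box has {1,2,3,4,5,7,9} → only 6 remains.
r8c6 = 8: row 8 has {1,2,3,5}; col 6 has {2,3,4,6,9}; box has {1,2,3,4,5,6,7,9} → only 8 remains.
r8c8 = 7: row 8 has {1,2,3,5,8}; col 8 has {2,4,6,9}; box has {1,2,5,9} → only 7 remains.
r9c1 = 1: row 9 has {2,3,4,5,6,9}; col 1 has {7}; box has {2,3,5,6,8} → only 1 remains.
r9c3 = 7: row 9 has {1,2,3,4,5,6,9}; col 3 has {2,3,4,5}; box has {1,2,3,5,6,8} → only 7 remains.
r9c7 = 8: row 9 has {1,2,3,4,5,6,7,9}; col 7 has {2}; box has {1,2,5,7,9} → only 8 remains.
r1c3 = 8: row 1 has {1,2,3,4,6,9}; col 3 has {2,3,4,5,7}; box has {1,4,7} → only 8 remains.
r7c1 = 4: row 7 has {1,2,5,6,7,8,9}; col 1 has {1,7}; box has {1,2,3,5,6,7,8} → only 4 remains.
r7c7 = 3: row 7 has {1,2,4,5,6,7,8,9}; col 7 has {2,8}; box has {1,2,5,7,8,9} → only 3 remains.
r8c1 = 9: row 8 has {1,2,3,5,7,8}; col 1 has {1,4,7}; box has {1,2,3,4,5,6,7,8} → only 9 remains.
r1c1 = 5: row 1 has {1,2,3,4,6,8,9}; col 1 has {1,4,7,9}; box has {1,4,7,8} → only 5 remains.
r1c5 = 7: row 1 has {1,2,3,4,5,6,8,9}; col 5 has {1,2,4,6,8}; box has {4,6,9} → only 7 remains.
r5c9 = 2: in row 5, 2 can only go here (every other open cell in that row sees a 2).
r5c1 = 8: in row 5, 8 can only go here (every other open cell in that row sees an 8).
r6c1 = 6: in row 6, 6 can only go here (every other open cell in that row sees a 6).
r3c7 = 6: in row 3, 6 can only go here (every other open cell in that row sees a 6).
r2c9 = 9: row 2 has {4,7}; col 9 has {1,2,3,5,7,8}; box has {2,3,4,6,7} → only 9 remains.
r6c9 = 4: row 6 has {1,2,6,8}; col 9 has {1,2,3,5,7,8,9}; box has {2,6,8} → only 4 remains.
r8c7 = 4: row 8 has {1,2,3,5,7,8,9}; col 7 has {2,3,6,8}; box has {1,2,3,5,7,8,9} → only 4 remains.
r8c9 = 6: row 8 has {1,2,3,4,5,7,8,9}; col 9 has {1,2,3,4,5,7,8,9}; box has {1,2,3,4,5,7,8,9} → only 6 remains.
r2c3 = 6: row 2 has {4,7,9}; col 3 has {2,3,4,5,7,8}; box has {1,4,5,7,8} → only 6 remains.
r3c2 = 9: in row 3, 9 can only go here (every other open cell in that row sees a 9).
r6c2 = 3: row 6 has {1,2,4,6,8}; col 2 has {1,2,5,6,7,8,9}; box has {2,5,6,7,8} → only 3 remains.
r6c8 = 5: row 6 has {1,2,3,4,6,8}; col 8 has {2,4,6,7,9}; box has {2,4,6,8} → only 5 remains.
r5c2 = 4: row 5 has {2,6,8}; col 2 has {1,2,3,5,6,7,8,9}; box has {2,3,5,6,7,8} → only 4 remains.
r6c6 = 7: row 6 has {1,2,3,4,5,6,8}; col 6 has {2,3,4,6,8,9}; box has {1,2,3,4,6,8} → only 7 remains.
r6c7 = 9: row 6 has {1,2,3,4,5,6,7,8}; col 7 has {2,3,4,6,8}; box has {2,4,5,6,8} → only 9 remains.
r4c7 = 1: row 4 has {2,3,4,5,6,7,8}; col 7 has {2,3,4,6,8,9}; box has {2,4,5,6,8,9} → only 1 remains.
r5c6 = 5: row 5 has {2,4,6,8}; col 6 has {2,3,4,6,7,8,9}; box has {1,2,3,4,6,7,8} → only 5 remains.
r5c7 = 7: row 5 has {2,4,5,6,8}; col 7 has {1,2,3,4,6,8,9}; box has {1,2,4,5,6,8,9} → only 7 remains.

7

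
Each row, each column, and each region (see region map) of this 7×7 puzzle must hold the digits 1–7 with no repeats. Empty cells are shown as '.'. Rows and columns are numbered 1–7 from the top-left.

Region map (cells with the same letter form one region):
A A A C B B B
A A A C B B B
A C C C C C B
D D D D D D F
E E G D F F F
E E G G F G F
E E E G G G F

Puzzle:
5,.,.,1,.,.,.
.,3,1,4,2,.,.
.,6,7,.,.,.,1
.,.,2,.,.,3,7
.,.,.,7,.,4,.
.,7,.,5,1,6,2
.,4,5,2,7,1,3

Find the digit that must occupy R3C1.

4

R1C2 = 2 (sole candidate).
R1C6 = 7 (sole candidate).
R2C6 = 5 (sole candidate).
R2C7 = 6 (sole candidate).
R3C1 = 4: row 3 has {1,6,7}; col 1 has {5}; region has {1,2,3,5} → only 4 remains.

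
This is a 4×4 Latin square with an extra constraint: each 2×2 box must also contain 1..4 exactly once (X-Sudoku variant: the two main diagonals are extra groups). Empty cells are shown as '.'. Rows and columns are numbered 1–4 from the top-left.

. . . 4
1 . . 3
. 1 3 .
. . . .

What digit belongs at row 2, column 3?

row 1, column 1 = 2: row 1 has {4}; col 1 has {1}; box has {1}; main diagonal has {3} → only 2 remains.
row 1, column 2 = 3: row 1 has {2,4}; col 2 has {1}; box has {1,2} → only 3 remains.
row 1, column 3 = 1: row 1 has {2,3,4}; col 3 has {3}; box has {3,4} → only 1 remains.
row 2, column 2 = 4: row 2 has {1,3}; col 2 has {1,3}; box has {1,2,3}; main diagonal has {2,3} → only 4 remains.
row 2, column 3 = 2: row 2 has {1,3,4}; col 3 has {1,3}; box has {1,3,4}; anti-diagonal has {1,4} → only 2 remains.

2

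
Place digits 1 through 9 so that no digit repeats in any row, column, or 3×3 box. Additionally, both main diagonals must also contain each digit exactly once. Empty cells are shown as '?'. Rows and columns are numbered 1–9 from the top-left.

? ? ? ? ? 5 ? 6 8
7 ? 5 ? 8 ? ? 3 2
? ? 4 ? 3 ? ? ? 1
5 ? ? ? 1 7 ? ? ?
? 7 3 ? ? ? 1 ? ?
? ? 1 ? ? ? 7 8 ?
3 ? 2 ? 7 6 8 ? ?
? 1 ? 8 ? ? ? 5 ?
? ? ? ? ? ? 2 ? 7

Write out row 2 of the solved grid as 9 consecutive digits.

765184932

R1C3 = 9: row 1 has {5,6,8}; col 3 has {1,2,3,4,5}; box has {4,5,7} → only 9 remains.
R1C7 = 4: row 1 has {5,6,8,9}; col 7 has {1,2,7,8}; box has {1,2,3,6,8} → only 4 remains.
R2C2 = 6: row 2 has {2,3,5,7,8}; col 2 has {1,7}; box has {4,5,7,9}; main diagonal has {4,5,7,8} → only 6 remains.
R2C7 = 9: row 2 has {2,3,5,6,7,8}; col 7 has {1,2,4,7,8}; box has {1,2,3,4,6,8} → only 9 remains.
R3C7 = 5: row 3 has {1,3,4}; col 7 has {1,2,4,7,8,9}; box has {1,2,3,4,6,8,9}; anti-diagonal has {1,2,3,7,8} → only 5 remains.
R3C8 = 7: row 3 has {1,3,4,5}; col 8 has {3,5,6,8}; box has {1,2,3,4,5,6,8,9} → only 7 remains.
R5C5 = 9: row 5 has {1,3,7}; col 5 has {1,3,7,8}; box has {1,7}; main diagonal has {4,5,6,7,8}; anti-diagonal has {1,2,3,5,7,8} → only 9 remains.
R1C5 = 2: row 1 has {4,5,6,8,9}; col 5 has {1,3,7,8,9}; box has {3,5,8} → only 2 remains.
R3C6 = 9: row 3 has {1,3,4,5,7}; col 6 has {5,6,7}; box has {2,3,5,8} → only 9 remains.
R8C5 = 4: row 8 has {1,5,8}; col 5 has {1,2,3,7,8,9}; box has {6,7,8} → only 4 remains.
R9C5 = 5: row 9 has {2,7}; col 5 has {1,2,3,4,7,8,9}; box has {4,6,7,8} → only 5 remains.
R1C1 = 1: row 1 has {2,4,5,6,8,9}; col 1 has {3,5,7}; box has {4,5,6,7,9}; main diagonal has {4,5,6,7,8,9} → only 1 remains.
R1C2 = 3: row 1 has {1,2,4,5,6,8,9}; col 2 has {1,6,7}; box has {1,4,5,6,7,9} → only 3 remains.
R1C4 = 7: row 1 has {1,2,3,4,5,6,8,9}; col 4 has {8}; box has {2,3,5,8,9} → only 7 remains.
R3C4 = 6: row 3 has {1,3,4,5,7,9}; col 4 has {7,8}; box has {2,3,5,7,8,9} → only 6 remains.
R6C4 = 4: row 6 has {1,7,8}; col 4 has {6,7,8}; box has {1,7,9}; anti-diagonal has {1,2,3,5,7,8,9} → only 4 remains.
R6C5 = 6: row 6 has {1,4,7,8}; col 5 has {1,2,3,4,5,7,8,9}; box has {1,4,7,9} → only 6 remains.
R9C1 = 6: row 9 has {2,5,7}; col 1 has {1,3,5,7}; box has {1,2,3}; anti-diagonal has {1,2,3,4,5,7,8,9} → only 6 remains.
R9C3 = 8: row 9 has {2,5,6,7}; col 3 has {1,2,3,4,5,9}; box has {1,2,3,6} → only 8 remains.
R2C4 = 1: row 2 has {2,3,5,6,7,8,9}; col 4 has {4,6,7,8}; box has {2,3,5,6,7,8,9} → only 1 remains.
R2C6 = 4: row 2 has {1,2,3,5,6,7,8,9}; col 6 has {5,6,7,9}; box has {1,2,3,5,6,7,8,9} → only 4 remains.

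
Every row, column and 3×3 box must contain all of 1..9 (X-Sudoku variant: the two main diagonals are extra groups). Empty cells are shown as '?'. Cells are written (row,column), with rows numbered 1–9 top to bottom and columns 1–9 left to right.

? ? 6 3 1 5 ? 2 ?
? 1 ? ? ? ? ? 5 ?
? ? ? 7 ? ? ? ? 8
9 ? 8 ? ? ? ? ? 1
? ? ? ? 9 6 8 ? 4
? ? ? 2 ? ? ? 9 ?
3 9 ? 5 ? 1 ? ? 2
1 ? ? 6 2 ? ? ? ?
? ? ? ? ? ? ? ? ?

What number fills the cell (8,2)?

8

(1,9) = 7 (sole candidate).
(4,4) = 4 (sole candidate).
(4,6) = 3 (sole candidate).
(5,4) = 1 (sole candidate).
(7,3) = 4 (sole candidate).
(8,2) = 8: row 8 has {1,2,6}; col 2 has {1,9}; box has {1,3,4,9}; anti-diagonal has {2,3,4,5,7,9} → only 8 remains.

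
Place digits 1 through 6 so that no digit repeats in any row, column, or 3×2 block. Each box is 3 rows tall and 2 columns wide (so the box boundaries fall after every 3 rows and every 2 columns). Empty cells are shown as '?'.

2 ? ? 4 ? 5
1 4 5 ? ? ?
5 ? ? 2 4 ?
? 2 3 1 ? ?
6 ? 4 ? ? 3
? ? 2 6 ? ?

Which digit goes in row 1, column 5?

3

row 2, column 4 = 3 (sole candidate).
row 4, column 1 = 4 (sole candidate).
row 4, column 6 = 6 (sole candidate).
row 5, column 4 = 5 (sole candidate).
row 6, column 1 = 3 (sole candidate).
row 2, column 6 = 2 (sole candidate).
row 3, column 6 = 1 (sole candidate).
row 4, column 5 = 5 (sole candidate).
row 5, column 2 = 1 (sole candidate).
row 5, column 5 = 2 (sole candidate).
row 6, column 2 = 5 (sole candidate).
row 6, column 5 = 1 (sole candidate).
row 6, column 6 = 4 (sole candidate).
row 2, column 5 = 6 (sole candidate).
row 3, column 3 = 6 (sole candidate).
row 1, column 3 = 1 (sole candidate).
row 1, column 5 = 3: row 1 has {1,2,4,5}; col 5 has {1,2,4,5,6}; box has {1,2,4,5,6} → only 3 remains.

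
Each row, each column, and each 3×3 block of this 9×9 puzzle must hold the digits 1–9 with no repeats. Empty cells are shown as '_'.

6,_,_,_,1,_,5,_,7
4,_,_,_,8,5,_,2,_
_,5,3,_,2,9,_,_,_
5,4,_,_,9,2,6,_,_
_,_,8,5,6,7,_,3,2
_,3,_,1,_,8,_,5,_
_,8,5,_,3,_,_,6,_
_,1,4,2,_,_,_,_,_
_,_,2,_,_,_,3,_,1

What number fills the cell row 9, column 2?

6

row 1, column 3 = 9: row 1 has {1,5,6,7}; col 3 has {2,3,4,5,8}; box has {3,4,5,6} → only 9 remains.
row 2, column 2 = 7: row 2 has {2,4,5,8}; col 2 has {1,3,4,5,8}; box has {3,4,5,6,9} → only 7 remains.
row 2, column 3 = 1: row 2 has {2,4,5,7,8}; col 3 has {2,3,4,5,8,9}; box has {3,4,5,6,7,9} → only 1 remains.
row 2, column 7 = 9: row 2 has {1,2,4,5,7,8}; col 7 has {3,5,6}; box has {2,5,7} → only 9 remains.
row 3, column 1 = 8: row 3 has {2,3,5,9}; col 1 has {4,5,6}; box has {1,3,4,5,6,7,9} → only 8 remains.
row 4, column 3 = 7: row 4 has {2,4,5,6,9}; col 3 has {1,2,3,4,5,8,9}; box has {3,4,5,8} → only 7 remains.
row 4, column 4 = 3: row 4 has {2,4,5,6,7,9}; col 4 has {1,2,5}; box has {1,2,5,6,7,8,9} → only 3 remains.
row 4, column 9 = 8: row 4 has {2,3,4,5,6,7,9}; col 9 has {1,2,7}; box has {2,3,5,6} → only 8 remains.
row 5, column 2 = 9: row 5 has {2,3,5,6,7,8}; col 2 has {1,3,4,5,7,8}; box has {3,4,5,7,8} → only 9 remains.
row 6, column 1 = 2: row 6 has {1,3,5,8}; col 1 has {4,5,6,8}; box has {3,4,5,7,8,9} → only 2 remains.
row 6, column 3 = 6: row 6 has {1,2,3,5,8}; col 3 has {1,2,3,4,5,7,8,9}; box has {2,3,4,5,7,8,9} → only 6 remains.
row 6, column 5 = 4: row 6 has {1,2,3,5,6,8}; col 5 has {1,2,3,6,8,9}; box has {1,2,3,5,6,7,8,9} → only 4 remains.
row 6, column 7 = 7: row 6 has {1,2,3,4,5,6,8}; col 7 has {3,5,6,9}; box has {2,3,5,6,8} → only 7 remains.
row 6, column 9 = 9: row 6 has {1,2,3,4,5,6,7,8}; col 9 has {1,2,7,8}; box has {2,3,5,6,7,8} → only 9 remains.
row 7, column 9 = 4: row 7 has {3,5,6,8}; col 9 has {1,2,7,8,9}; box has {1,3,6} → only 4 remains.
row 8, column 6 = 6: row 8 has {1,2,4}; col 6 has {2,5,7,8,9}; box has {2,3} → only 6 remains.
row 8, column 7 = 8: row 8 has {1,2,4,6}; col 7 has {3,5,6,7,9}; box has {1,3,4,6} → only 8 remains.
row 8, column 9 = 5: row 8 has {1,2,4,6,8}; col 9 has {1,2,4,7,8,9}; box has {1,3,4,6,8} → only 5 remains.
row 9, column 2 = 6: row 9 has {1,2,3}; col 2 has {1,3,4,5,7,8,9}; box has {1,2,4,5,8} → only 6 remains.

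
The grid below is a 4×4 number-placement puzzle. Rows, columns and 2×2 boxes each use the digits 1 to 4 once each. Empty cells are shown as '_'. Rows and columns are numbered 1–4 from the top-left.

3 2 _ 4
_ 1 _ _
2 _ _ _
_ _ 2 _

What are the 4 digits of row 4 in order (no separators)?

1423

row 1, column 3 = 1 (sole candidate).
row 2, column 1 = 4 (sole candidate).
row 2, column 3 = 3 (sole candidate).
row 2, column 4 = 2 (sole candidate).
row 3, column 3 = 4 (sole candidate).
row 4, column 1 = 1: row 4 has {2}; col 1 has {2,3,4}; box has {2} → only 1 remains.
row 4, column 4 = 3: row 4 has {1,2}; col 4 has {2,4}; box has {2,4} → only 3 remains.
row 3, column 2 = 3 (sole candidate).
row 3, column 4 = 1 (sole candidate).
row 4, column 2 = 4: row 4 has {1,2,3}; col 2 has {1,2,3}; box has {1,2,3} → only 4 remains.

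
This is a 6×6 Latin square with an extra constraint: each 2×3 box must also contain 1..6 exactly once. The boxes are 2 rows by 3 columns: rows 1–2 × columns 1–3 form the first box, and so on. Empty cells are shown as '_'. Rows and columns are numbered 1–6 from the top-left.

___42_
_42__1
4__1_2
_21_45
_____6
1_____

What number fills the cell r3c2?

r1c6 = 3 (sole candidate).
r6c6 = 4 (sole candidate).
r1c2 = 1 (hidden single in row 1).
r2c1 = 3 (hidden single in row 2).
r4c1 = 6 (sole candidate).
r4c4 = 3 (sole candidate).
r1c1 = 5 (sole candidate).
r1c3 = 6 (sole candidate).
r3c5 = 6 (sole candidate).
r5c1 = 2 (sole candidate).
r5c4 = 5 (sole candidate).
r6c4 = 2 (sole candidate).
r6c5 = 3 (sole candidate).
r2c4 = 6 (sole candidate).
r2c5 = 5 (sole candidate).
r5c2 = 3 (sole candidate).
r5c3 = 4 (sole candidate).
r5c5 = 1 (sole candidate).
r6c3 = 5 (sole candidate).
r3c2 = 5: row 3 has {1,2,4,6}; col 2 has {1,2,3,4}; box has {1,2,4,6} → only 5 remains.

5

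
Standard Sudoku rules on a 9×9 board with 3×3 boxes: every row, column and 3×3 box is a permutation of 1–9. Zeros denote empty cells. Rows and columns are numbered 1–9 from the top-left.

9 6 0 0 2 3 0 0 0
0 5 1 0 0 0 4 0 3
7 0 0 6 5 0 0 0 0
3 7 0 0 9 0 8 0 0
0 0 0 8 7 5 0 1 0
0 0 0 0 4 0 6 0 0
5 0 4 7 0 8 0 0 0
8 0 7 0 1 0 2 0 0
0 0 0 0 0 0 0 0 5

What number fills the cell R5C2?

R1C3 = 8: row 1 has {2,3,6,9}; col 3 has {1,4,7}; box has {1,5,6,7,9} → only 8 remains.
R2C1 = 2: row 2 has {1,3,4,5}; col 1 has {3,5,7,8,9}; box has {1,5,6,7,8,9} → only 2 remains.
R2C4 = 9: row 2 has {1,2,3,4,5}; col 4 has {6,7,8}; box has {2,3,5,6} → only 9 remains.
R2C5 = 8: row 2 has {1,2,3,4,5,9}; col 5 has {1,2,4,5,7,9}; box has {2,3,5,6,9} → only 8 remains.
R2C6 = 7: row 2 has {1,2,3,4,5,8,9}; col 6 has {3,5,8}; box has {2,3,5,6,8,9} → only 7 remains.
R2C8 = 6: row 2 has {1,2,3,4,5,7,8,9}; col 8 has {1}; box has {3,4} → only 6 remains.
R3C3 = 3: row 3 has {5,6,7}; col 3 has {1,4,7,8}; box has {1,2,5,6,7,8,9} → only 3 remains.
R6C1 = 1: row 6 has {4,6}; col 1 has {2,3,5,7,8,9}; box has {3,7} → only 1 remains.
R6C6 = 2: row 6 has {1,4,6}; col 6 has {3,5,7,8}; box has {4,5,7,8,9} → only 2 remains.
R9C1 = 6: row 9 has {5}; col 1 has {1,2,3,5,7,8,9}; box has {4,5,7,8} → only 6 remains.
R9C5 = 3: row 9 has {5,6}; col 5 has {1,2,4,5,7,8,9}; box has {1,7,8} → only 3 remains.
R3C2 = 4: row 3 has {3,5,6,7}; col 2 has {5,6,7}; box has {1,2,3,5,6,7,8,9} → only 4 remains.
R3C6 = 1: row 3 has {3,4,5,6,7}; col 6 has {2,3,5,7,8}; box has {2,3,5,6,7,8,9} → only 1 remains.
R3C7 = 9: row 3 has {1,3,4,5,6,7}; col 7 has {2,4,6,8}; box has {3,4,6} → only 9 remains.
R4C4 = 1: row 4 has {3,7,8,9}; col 4 has {6,7,8,9}; box has {2,4,5,7,8,9} → only 1 remains.
R4C6 = 6: row 4 has {1,3,7,8,9}; col 6 has {1,2,3,5,7,8}; box has {1,2,4,5,7,8,9} → only 6 remains.
R5C1 = 4: row 5 has {1,5,7,8}; col 1 has {1,2,3,5,6,7,8,9}; box has {1,3,7} → only 4 remains.
R5C7 = 3: row 5 has {1,4,5,7,8}; col 7 has {2,4,6,8,9}; box has {1,6,8} → only 3 remains.
R6C4 = 3: row 6 has {1,2,4,6}; col 4 has {1,6,7,8,9}; box has {1,2,4,5,6,7,8,9} → only 3 remains.
R7C5 = 6: row 7 has {4,5,7,8}; col 5 has {1,2,3,4,5,7,8,9}; box has {1,3,7,8} → only 6 remains.
R7C7 = 1: row 7 has {4,5,6,7,8}; col 7 has {2,3,4,6,8,9}; box has {2,5} → only 1 remains.
R7C9 = 9: row 7 has {1,4,5,6,7,8}; col 9 has {3,5}; box has {1,2,5} → only 9 remains.
R9C7 = 7: row 9 has {3,5,6}; col 7 has {1,2,3,4,6,8,9}; box has {1,2,5,9} → only 7 remains.
R1C4 = 4: row 1 has {2,3,6,8,9}; col 4 has {1,3,6,7,8,9}; box has {1,2,3,5,6,7,8,9} → only 4 remains.
R1C7 = 5: row 1 has {2,3,4,6,8,9}; col 7 has {1,2,3,4,6,7,8,9}; box has {3,4,6,9} → only 5 remains.
R1C8 = 7: row 1 has {2,3,4,5,6,8,9}; col 8 has {1,6}; box has {3,4,5,6,9} → only 7 remains.
R1C9 = 1: row 1 has {2,3,4,5,6,7,8,9}; col 9 has {3,5,9}; box has {3,4,5,6,7,9} → only 1 remains.
R5C9 = 2: row 5 has {1,3,4,5,7,8}; col 9 has {1,3,5,9}; box has {1,3,6,8} → only 2 remains.
R6C9 = 7: row 6 has {1,2,3,4,6}; col 9 has {1,2,3,5,9}; box has {1,2,3,6,8} → only 7 remains.
R7C8 = 3: row 7 has {1,4,5,6,7,8,9}; col 8 has {1,6,7}; box has {1,2,5,7,9} → only 3 remains.
R8C4 = 5: row 8 has {1,2,7,8}; col 4 has {1,3,4,6,7,8,9}; box has {1,3,6,7,8} → only 5 remains.
R8C8 = 4: row 8 has {1,2,5,7,8}; col 8 has {1,3,6,7}; box has {1,2,3,5,7,9} → only 4 remains.
R8C9 = 6: row 8 has {1,2,4,5,7,8}; col 9 has {1,2,3,5,7,9}; box has {1,2,3,4,5,7,9} → only 6 remains.
R9C4 = 2: row 9 has {3,5,6,7}; col 4 has {1,3,4,5,6,7,8,9}; box has {1,3,5,6,7,8} → only 2 remains.
R9C8 = 8: row 9 has {2,3,5,6,7}; col 8 has {1,3,4,6,7}; box has {1,2,3,4,5,6,7,9} → only 8 remains.
R3C8 = 2: row 3 has {1,3,4,5,6,7,9}; col 8 has {1,3,4,6,7,8}; box has {1,3,4,5,6,7,9} → only 2 remains.
R3C9 = 8: row 3 has {1,2,3,4,5,6,7,9}; col 9 has {1,2,3,5,6,7,9}; box has {1,2,3,4,5,6,7,9} → only 8 remains.
R4C8 = 5: row 4 has {1,3,6,7,8,9}; col 8 has {1,2,3,4,6,7,8}; box has {1,2,3,6,7,8} → only 5 remains.
R4C9 = 4: row 4 has {1,3,5,6,7,8,9}; col 9 has {1,2,3,5,6,7,8,9}; box has {1,2,3,5,6,7,8} → only 4 remains.
R5C2 = 9: row 5 has {1,2,3,4,5,7,8}; col 2 has {4,5,6,7}; box has {1,3,4,7} → only 9 remains.

9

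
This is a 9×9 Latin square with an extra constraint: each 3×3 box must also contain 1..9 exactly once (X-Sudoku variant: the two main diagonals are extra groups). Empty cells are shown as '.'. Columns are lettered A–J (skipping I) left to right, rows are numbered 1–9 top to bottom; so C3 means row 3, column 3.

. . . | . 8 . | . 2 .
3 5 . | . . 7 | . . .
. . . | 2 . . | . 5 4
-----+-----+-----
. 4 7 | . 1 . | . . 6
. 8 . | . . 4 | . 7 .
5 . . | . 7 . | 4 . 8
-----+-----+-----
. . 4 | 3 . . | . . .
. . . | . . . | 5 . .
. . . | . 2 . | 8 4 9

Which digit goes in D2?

4

J2 = 1 (sole candidate).
D4 = 8 (sole candidate).
C2 = 2 (hidden single in row 2).
H2 = 8 (hidden single in row 2).
A3 = 8 (hidden single in row 3).
F4 = 5 (hidden single in row 4).
D1 = 5 (hidden single in row 1).
A1 = 4 (hidden single in row 1).
J5 = 5 (hidden single in row 5).
E7 = 5 (hidden single in row 7).
F7 = 8 (hidden single in row 7).
C8 = 8 (hidden single in row 8).
C9 = 5 (hidden single in row 9).
B9 = 3 (hidden single in row 9).
F6 = 2 (hidden single in column 6).
E5 = 3 (hidden single in box 5).
J1 = 7 (sole candidate).
J7 = 2 (sole candidate).
J8 = 3 (sole candidate).
F3 = 3 (hidden single in row 3).
B3 = 7 (hidden single in row 3).
G1 = 3 (hidden single in row 1).
C3 = 1 (hidden single in row 3).
H8 = 6 (sole candidate).
G7 = 7 (sole candidate).
H7 = 1 (sole candidate).
F1 = 1 (hidden single in row 1).
F8 = 9 (sole candidate).
F9 = 6 (sole candidate).
E8 = 4 (sole candidate).
A9 = 1 (sole candidate).
D9 = 7 (sole candidate).
B8 = 2 (sole candidate).
D8 = 1 (sole candidate).
A8 = 7 (sole candidate).
D2 = 4: in row 2, 4 can only go here (every other open cell in that row sees a 4).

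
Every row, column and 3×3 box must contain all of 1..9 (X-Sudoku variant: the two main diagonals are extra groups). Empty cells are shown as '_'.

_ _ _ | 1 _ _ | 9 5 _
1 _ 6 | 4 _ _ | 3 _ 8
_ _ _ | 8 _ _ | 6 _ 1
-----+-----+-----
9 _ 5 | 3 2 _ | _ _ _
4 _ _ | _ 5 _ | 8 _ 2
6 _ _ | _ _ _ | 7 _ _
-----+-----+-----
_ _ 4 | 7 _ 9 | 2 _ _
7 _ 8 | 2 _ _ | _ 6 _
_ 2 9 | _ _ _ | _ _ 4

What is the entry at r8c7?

5

r1c1 = 8 (sole candidate).
r1c9 = 7 (sole candidate).
r2c8 = 2 (sole candidate).
r3c3 = 7 (sole candidate).
r3c8 = 4 (sole candidate).
r4c8 = 1 (sole candidate).
r4c9 = 6 (sole candidate).
r6c4 = 9 (sole candidate).
r6c6 = 1 (sole candidate).
r6c8 = 3 (sole candidate).
r6c9 = 5 (sole candidate).
r7c8 = 8 (sole candidate).
r7c9 = 3 (sole candidate).
r8c9 = 9 (sole candidate).
r9c1 = 3 (sole candidate).
r9c8 = 7 (sole candidate).
r2c2 = 9 (sole candidate).
r2c5 = 7 (sole candidate).
r2c6 = 5 (sole candidate).
r4c6 = 8 (sole candidate).
r4c7 = 4 (sole candidate).
r5c4 = 6 (sole candidate).
r5c6 = 7 (sole candidate).
r5c8 = 9 (sole candidate).
r6c2 = 8 (sole candidate).
r6c3 = 2 (sole candidate).
r6c5 = 4 (sole candidate).
r7c1 = 5 (sole candidate).
r8c2 = 1 (sole candidate).
r8c5 = 3 (sole candidate).
r8c6 = 4 (sole candidate).
r8c7 = 5: row 8 has {1,2,3,4,6,7,8,9}; col 7 has {2,3,4,6,7,8,9}; box has {2,3,4,6,7,8,9} → only 5 remains.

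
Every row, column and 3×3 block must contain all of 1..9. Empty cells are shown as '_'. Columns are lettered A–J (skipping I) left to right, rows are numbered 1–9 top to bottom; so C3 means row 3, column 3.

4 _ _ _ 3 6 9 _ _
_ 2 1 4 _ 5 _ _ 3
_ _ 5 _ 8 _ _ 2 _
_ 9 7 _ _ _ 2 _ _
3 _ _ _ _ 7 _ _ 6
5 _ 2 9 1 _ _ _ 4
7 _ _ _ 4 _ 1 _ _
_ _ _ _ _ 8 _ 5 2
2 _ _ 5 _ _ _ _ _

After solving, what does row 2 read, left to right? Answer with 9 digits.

921475683

C1 = 8: row 1 has {3,4,6,9}; col 3 has {1,2,5,7}; box has {1,2,4,5} → only 8 remains.
C5 = 4: row 5 has {3,6,7}; col 3 has {1,2,5,7,8}; box has {2,3,5,7,9} → only 4 remains.
F6 = 3: row 6 has {1,2,4,5,9}; col 6 has {5,6,7,8}; box has {1,7,9} → only 3 remains.
B1 = 7: row 1 has {3,4,6,8,9}; col 2 has {2,9}; box has {1,2,4,5,8} → only 7 remains.
H1 = 1: row 1 has {3,4,6,7,8,9}; col 8 has {2,5}; box has {2,3,9} → only 1 remains.
J1 = 5: row 1 has {1,3,4,6,7,8,9}; col 9 has {2,3,4,6}; box has {1,2,3,9} → only 5 remains.
J3 = 7: row 3 has {2,5,8}; col 9 has {2,3,4,5,6}; box has {1,2,3,5,9} → only 7 remains.
F4 = 4: row 4 has {2,7,9}; col 6 has {3,5,6,7,8}; box has {1,3,7,9} → only 4 remains.
D1 = 2: row 1 has {1,3,4,5,6,7,8,9}; col 4 has {4,5,9}; box has {3,4,5,6,8} → only 2 remains.
D3 = 1: row 3 has {2,5,7,8}; col 4 has {2,4,5,9}; box has {2,3,4,5,6,8} → only 1 remains.
F3 = 9: row 3 has {1,2,5,7,8}; col 6 has {3,4,5,6,7,8}; box has {1,2,3,4,5,6,8} → only 9 remains.
D5 = 8: row 5 has {3,4,6,7}; col 4 has {1,2,4,5,9}; box has {1,3,4,7,9} → only 8 remains.
G5 = 5: row 5 has {3,4,6,7,8}; col 7 has {1,2,9}; box has {2,4,6} → only 5 remains.
H5 = 9: row 5 has {3,4,5,6,7,8}; col 8 has {1,2,5}; box has {2,4,5,6} → only 9 remains.
F7 = 2: row 7 has {1,4,7}; col 6 has {3,4,5,6,7,8,9}; box has {4,5,8} → only 2 remains.
F9 = 1: row 9 has {2,5}; col 6 has {2,3,4,5,6,7,8,9}; box has {2,4,5,8} → only 1 remains.
E2 = 7: row 2 has {1,2,3,4,5}; col 5 has {1,3,4,8}; box has {1,2,3,4,5,6,8,9} → only 7 remains.
A3 = 6: row 3 has {1,2,5,7,8,9}; col 1 has {2,3,4,5,7}; box has {1,2,4,5,7,8} → only 6 remains.
B3 = 3: row 3 has {1,2,5,6,7,8,9}; col 2 has {2,7,9}; box has {1,2,4,5,6,7,8} → only 3 remains.
G3 = 4: row 3 has {1,2,3,5,6,7,8,9}; col 7 has {1,2,5,9}; box has {1,2,3,5,7,9} → only 4 remains.
D4 = 6: row 4 has {2,4,7,9}; col 4 has {1,2,4,5,8,9}; box has {1,3,4,7,8,9} → only 6 remains.
E4 = 5: row 4 has {2,4,6,7,9}; col 5 has {1,3,4,7,8}; box has {1,3,4,6,7,8,9} → only 5 remains.
B5 = 1: row 5 has {3,4,5,6,7,8,9}; col 2 has {2,3,7,9}; box has {2,3,4,5,7,9} → only 1 remains.
E5 = 2: row 5 has {1,3,4,5,6,7,8,9}; col 5 has {1,3,4,5,7,8}; box has {1,3,4,5,6,7,8,9} → only 2 remains.
D7 = 3: row 7 has {1,2,4,7}; col 4 has {1,2,4,5,6,8,9}; box has {1,2,4,5,8} → only 3 remains.
D8 = 7: row 8 has {2,5,8}; col 4 has {1,2,3,4,5,6,8,9}; box has {1,2,3,4,5,8} → only 7 remains.
A2 = 9: row 2 has {1,2,3,4,5,7}; col 1 has {2,3,4,5,6,7}; box has {1,2,3,4,5,6,7,8} → only 9 remains.
A4 = 8: row 4 has {2,4,5,6,7,9}; col 1 has {2,3,4,5,6,7,9}; box has {1,2,3,4,5,7,9} → only 8 remains.
H4 = 3: row 4 has {2,4,5,6,7,8,9}; col 8 has {1,2,5,9}; box has {2,4,5,6,9} → only 3 remains.
J4 = 1: row 4 has {2,3,4,5,6,7,8,9}; col 9 has {2,3,4,5,6,7}; box has {2,3,4,5,6,9} → only 1 remains.
B6 = 6: row 6 has {1,2,3,4,5,9}; col 2 has {1,2,3,7,9}; box has {1,2,3,4,5,7,8,9} → only 6 remains.
A8 = 1: row 8 has {2,5,7,8}; col 1 has {2,3,4,5,6,7,8,9}; box has {2,7} → only 1 remains.
B8 = 4: row 8 has {1,2,5,7,8}; col 2 has {1,2,3,6,7,9}; box has {1,2,7} → only 4 remains.
B9 = 8: row 9 has {1,2,5}; col 2 has {1,2,3,4,6,7,9}; box has {1,2,4,7} → only 8 remains.
J9 = 9: row 9 has {1,2,5,8}; col 9 has {1,2,3,4,5,6,7}; box has {1,2,5} → only 9 remains.
B7 = 5: row 7 has {1,2,3,4,7}; col 2 has {1,2,3,4,6,7,8,9}; box has {1,2,4,7,8} → only 5 remains.
J7 = 8: row 7 has {1,2,3,4,5,7}; col 9 has {1,2,3,4,5,6,7,9}; box has {1,2,5,9} → only 8 remains.
E9 = 6: row 9 has {1,2,5,8,9}; col 5 has {1,2,3,4,5,7,8}; box has {1,2,3,4,5,7,8} → only 6 remains.
H7 = 6: row 7 has {1,2,3,4,5,7,8}; col 8 has {1,2,3,5,9}; box has {1,2,5,8,9} → only 6 remains.
E8 = 9: row 8 has {1,2,4,5,7,8}; col 5 has {1,2,3,4,5,6,7,8}; box has {1,2,3,4,5,6,7,8} → only 9 remains.
G8 = 3: row 8 has {1,2,4,5,7,8,9}; col 7 has {1,2,4,5,9}; box has {1,2,5,6,8,9} → only 3 remains.
C9 = 3: row 9 has {1,2,5,6,8,9}; col 3 has {1,2,4,5,7,8}; box has {1,2,4,5,7,8} → only 3 remains.
G9 = 7: row 9 has {1,2,3,5,6,8,9}; col 7 has {1,2,3,4,5,9}; box has {1,2,3,5,6,8,9} → only 7 remains.
H9 = 4: row 9 has {1,2,3,5,6,7,8,9}; col 8 has {1,2,3,5,6,9}; box has {1,2,3,5,6,7,8,9} → only 4 remains.
H2 = 8: row 2 has {1,2,3,4,5,7,9}; col 8 has {1,2,3,4,5,6,9}; box has {1,2,3,4,5,7,9} → only 8 remains.
G6 = 8: row 6 has {1,2,3,4,5,6,9}; col 7 has {1,2,3,4,5,7,9}; box has {1,2,3,4,5,6,9} → only 8 remains.
H6 = 7: row 6 has {1,2,3,4,5,6,8,9}; col 8 has {1,2,3,4,5,6,8,9}; box has {1,2,3,4,5,6,8,9} → only 7 remains.
C7 = 9: row 7 has {1,2,3,4,5,6,7,8}; col 3 has {1,2,3,4,5,7,8}; box has {1,2,3,4,5,7,8} → only 9 remains.
C8 = 6: row 8 has {1,2,3,4,5,7,8,9}; col 3 has {1,2,3,4,5,7,8,9}; box has {1,2,3,4,5,7,8,9} → only 6 remains.
G2 = 6: row 2 has {1,2,3,4,5,7,8,9}; col 7 has {1,2,3,4,5,7,8,9}; box has {1,2,3,4,5,7,8,9} → only 6 remains.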